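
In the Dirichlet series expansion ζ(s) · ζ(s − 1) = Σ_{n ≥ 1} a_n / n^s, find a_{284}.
σ(284) = 504

In the product (Σ m^0/m^s)(Σ k / k^s) = Σ (Σ_{d | n} d) / n^s, the coefficient of 1/n^s is σ(n) = Σ_{d | n} d. For n = 284, divisors are [1, 2, 4, 71, 142, 284]; summing: σ(284) = 504.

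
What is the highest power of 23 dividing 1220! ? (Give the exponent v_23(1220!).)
v_23(1220!) = 55

Legendre's formula: v_p(n!) = Σ_{k ≥ 1} ⌊n / p^k⌋. For p = 23, n = 1220, the terms are:
  ⌊1220/23^1⌋ = ⌊1220/23⌋ = 53
  ⌊1220/23^2⌋ = ⌊1220/529⌋ = 2
(the next term ⌊1220/23^3⌋ = 0, terminating the sum). Summing: v_23(1220!) = 53 + 2 = 55.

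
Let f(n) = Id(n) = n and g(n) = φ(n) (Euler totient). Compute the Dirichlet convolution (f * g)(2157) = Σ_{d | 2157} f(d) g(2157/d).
(Id * φ)(2157) = 7185

Divisors of 2157: [1, 3, 719, 2157]. For each d | 2157:
  d = 1: Id(1) · φ(2157/1) = 1 · 1436 = 1436
  d = 3: Id(3) · φ(2157/3) = 3 · 718 = 2154
  d = 719: Id(719) · φ(2157/719) = 719 · 2 = 1438
  d = 2157: Id(2157) · φ(2157/2157) = 2157 · 1 = 2157
Summing: (Id * φ)(2157) = 1436 + 2154 + 1438 + 2157 = 7185.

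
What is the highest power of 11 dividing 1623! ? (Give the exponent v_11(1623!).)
v_11(1623!) = 161

Legendre's formula: v_p(n!) = Σ_{k ≥ 1} ⌊n / p^k⌋. For p = 11, n = 1623, the terms are:
  ⌊1623/11^1⌋ = ⌊1623/11⌋ = 147
  ⌊1623/11^2⌋ = ⌊1623/121⌋ = 13
  ⌊1623/11^3⌋ = ⌊1623/1331⌋ = 1
(the next term ⌊1623/11^4⌋ = 0, terminating the sum). Summing: v_11(1623!) = 147 + 13 + 1 = 161.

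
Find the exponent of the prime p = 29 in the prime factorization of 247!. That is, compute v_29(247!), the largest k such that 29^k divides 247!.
v_29(247!) = 8

Legendre's formula: v_p(n!) = Σ_{k ≥ 1} ⌊n / p^k⌋. For p = 29, n = 247, the terms are:
  ⌊247/29^1⌋ = ⌊247/29⌋ = 8
(the next term ⌊247/29^2⌋ = 0, terminating the sum). Summing: v_29(247!) = 8 = 8.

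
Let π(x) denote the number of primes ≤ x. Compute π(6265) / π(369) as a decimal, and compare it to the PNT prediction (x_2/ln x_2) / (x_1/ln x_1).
π(6265)/π(369) = 814/73 ≈ 11.1507;  PNT prediction ≈ 11.4787.

π(369) = 73 and π(6265) = 814, so π(6265)/π(369) ≈ 11.1507. The PNT-predicted ratio is (6265/ln(6265)) / (369/ln(369)) ≈ 11.4787. The two agree to within a few percent, as expected.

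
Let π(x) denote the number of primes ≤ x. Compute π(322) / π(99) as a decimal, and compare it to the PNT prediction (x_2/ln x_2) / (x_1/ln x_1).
π(322)/π(99) = 66/25 ≈ 2.6400;  PNT prediction ≈ 2.5882.

π(99) = 25 and π(322) = 66, so π(322)/π(99) ≈ 2.6400. The PNT-predicted ratio is (322/ln(322)) / (99/ln(99)) ≈ 2.5882. The two agree to within a few percent, as expected.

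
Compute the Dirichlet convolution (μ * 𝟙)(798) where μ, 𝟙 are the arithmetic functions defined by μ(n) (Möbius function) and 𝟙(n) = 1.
(μ * 𝟙)(798) = 0

Divisors of 798: [1, 2, 3, 6, 7, 14, 19, 21, 38, 42, 57, 114, 133, 266, 399, 798]. For each d | 798:
  d = 1: μ(1) · 𝟙(798/1) = 1 · 1 = 1
  d = 2: μ(2) · 𝟙(798/2) = -1 · 1 = -1
  d = 3: μ(3) · 𝟙(798/3) = -1 · 1 = -1
  d = 6: μ(6) · 𝟙(798/6) = 1 · 1 = 1
  d = 7: μ(7) · 𝟙(798/7) = -1 · 1 = -1
  d = 14: μ(14) · 𝟙(798/14) = 1 · 1 = 1
  d = 19: μ(19) · 𝟙(798/19) = -1 · 1 = -1
  d = 21: μ(21) · 𝟙(798/21) = 1 · 1 = 1
  d = 38: μ(38) · 𝟙(798/38) = 1 · 1 = 1
  d = 42: μ(42) · 𝟙(798/42) = -1 · 1 = -1
  d = 57: μ(57) · 𝟙(798/57) = 1 · 1 = 1
  d = 114: μ(114) · 𝟙(798/114) = -1 · 1 = -1
  d = 133: μ(133) · 𝟙(798/133) = 1 · 1 = 1
  d = 266: μ(266) · 𝟙(798/266) = -1 · 1 = -1
  d = 399: μ(399) · 𝟙(798/399) = -1 · 1 = -1
  d = 798: μ(798) · 𝟙(798/798) = 1 · 1 = 1
Summing: (μ * 𝟙)(798) = 1 + -1 + -1 + 1 + -1 + 1 + -1 + 1 + 1 + -1 + 1 + -1 + 1 + -1 + -1 + 1 = 0.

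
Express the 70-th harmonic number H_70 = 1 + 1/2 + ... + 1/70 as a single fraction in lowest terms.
H_70 = 42535343474848157886823113473/8801320137209899102584580800

Direct summation: H_70 = 1 + 1/2 + ... + 1/70. The least common denominator is lcm(1, ..., 70) = 79211881234889091923261227200; over this denominator the numerator is 79211881234889091923261227200 + 39605940617444545961630613600 + 26403960411629697307753742400 + 19802970308722272980815306800 + 15842376246977818384652245440 + 13201980205814848653876871200 + 11315983033555584560465889600 + 9901485154361136490407653400 + 8801320137209899102584580800 + 7921188123488909192326122720 + 7201080112262644720296475200 + 6600990102907424326938435600 + 6093221633453007071020094400 + 5657991516777792280232944800 + 5280792082325939461550748480 + 4950742577180568245203826700 + 4659522425581711289603601600 + 4400660068604949551292290400 + 4169046380783636417013748800 + 3960594061744454596163061360 + 3771994344518528186821963200 + 3600540056131322360148237600 + 3443994836299525735793966400 + 3300495051453712163469217800 + 3168475249395563676930449088 + 3046610816726503535510047200 + 2933773379069966367528193600 + 2828995758388896140116472400 + 2731444180513416962871076800 + 2640396041162969730775374240 + 2555221975319002965266491200 + 2475371288590284122601913350 + 2400360037420881573432158400 + 2329761212790855644801800800 + 2263196606711116912093177920 + 2200330034302474775646145200 + 2140861654997002484412465600 + 2084523190391818208506874400 + 2031073877817669023673364800 + 1980297030872227298081530680 + 1931997103289977851786859200 + 1885997172259264093410981600 + 1842136772904397486587470400 + 1800270028065661180074118800 + 1760264027441979820516916160 + 1721997418149762867896983200 + 1685359175210406211133217600 + 1650247525726856081734608900 + 1616569004793654937209412800 + 1584237624697781838465224544 + 1553174141860570429867867200 + 1523305408363251767755023600 + 1494563796884699847608702400 + 1466886689534983183764096800 + 1440216022452528944059295040 + 1414497879194448070058236200 + 1389682126927878805671249600 + 1365722090256708481435538400 + 1342574258218459185140020800 + 1320198020581484865387687120 + 1298555430080149047922315200 + 1277610987659501482633245600 + 1257331448172842728940654400 + 1237685644295142061300956675 + 1218644326690601414204018880 + 1200180018710440786716079200 + 1182266884102822267511361600 + 1164880606395427822400900400 + 1147998278766508578597988800 + 1131598303355558456046588960 = 382818091273633420981408021257, so H_70 = 382818091273633420981408021257/79211881234889091923261227200; reducing by gcd(382818091273633420981408021257, 79211881234889091923261227200) = 9 gives 42535343474848157886823113473/8801320137209899102584580800 ≈ 4.83284. (The PNT-adjacent estimate ln(70) + γ ≈ 4.82571 matches within O(1/n).)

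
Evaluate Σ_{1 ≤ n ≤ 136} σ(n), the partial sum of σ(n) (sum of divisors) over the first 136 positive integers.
Σ_{n ≤ 136} σ(n) = 15305

Compute σ(n) for each 1 ≤ n ≤ 136: σ(1) = 1, σ(2) = 3, σ(3) = 4, σ(4) = 7, σ(5) = 6, σ(6) = 12, σ(7) = 8, σ(8) = 15, σ(9) = 13, σ(10) = 18, σ(11) = 12, σ(12) = 28, σ(13) = 14, σ(14) = 24, σ(15) = 24, σ(16) = 31, σ(17) = 18, σ(18) = 39, σ(19) = 20, σ(20) = 42, σ(21) = 32, σ(22) = 36, σ(23) = 24, σ(24) = 60, σ(25) = 31, σ(26) = 42, σ(27) = 40, σ(28) = 56, σ(29) = 30, σ(30) = 72, σ(31) = 32, σ(32) = 63, σ(33) = 48, σ(34) = 54, σ(35) = 48, σ(36) = 91, σ(37) = 38, σ(38) = 60, σ(39) = 56, σ(40) = 90, σ(41) = 42, σ(42) = 96, σ(43) = 44, σ(44) = 84, σ(45) = 78, σ(46) = 72, σ(47) = 48, σ(48) = 124, σ(49) = 57, σ(50) = 93, σ(51) = 72, σ(52) = 98, σ(53) = 54, σ(54) = 120, σ(55) = 72, σ(56) = 120, σ(57) = 80, σ(58) = 90, σ(59) = 60, σ(60) = 168, σ(61) = 62, σ(62) = 96, σ(63) = 104, σ(64) = 127, σ(65) = 84, σ(66) = 144, σ(67) = 68, σ(68) = 126, σ(69) = 96, σ(70) = 144, σ(71) = 72, σ(72) = 195, σ(73) = 74, σ(74) = 114, σ(75) = 124, σ(76) = 140, σ(77) = 96, σ(78) = 168, σ(79) = 80, σ(80) = 186, σ(81) = 121, σ(82) = 126, σ(83) = 84, σ(84) = 224, σ(85) = 108, σ(86) = 132, σ(87) = 120, σ(88) = 180, σ(89) = 90, σ(90) = 234, σ(91) = 112, σ(92) = 168, σ(93) = 128, σ(94) = 144, σ(95) = 120, σ(96) = 252, σ(97) = 98, σ(98) = 171, σ(99) = 156, σ(100) = 217, σ(101) = 102, σ(102) = 216, σ(103) = 104, σ(104) = 210, σ(105) = 192, σ(106) = 162, σ(107) = 108, σ(108) = 280, σ(109) = 110, σ(110) = 216, σ(111) = 152, σ(112) = 248, σ(113) = 114, σ(114) = 240, σ(115) = 144, σ(116) = 210, σ(117) = 182, σ(118) = 180, σ(119) = 144, σ(120) = 360, σ(121) = 133, σ(122) = 186, σ(123) = 168, σ(124) = 224, σ(125) = 156, σ(126) = 312, σ(127) = 128, σ(128) = 255, σ(129) = 176, σ(130) = 252, σ(131) = 132, σ(132) = 336, σ(133) = 160, σ(134) = 204, σ(135) = 240, σ(136) = 270. Summing all 136 values: 15305. (Average order: Σ_{n ≤ x} σ(n) ~ (π²/12) x². For x = 136, (π²/12)·136² ≈ 15212.35.)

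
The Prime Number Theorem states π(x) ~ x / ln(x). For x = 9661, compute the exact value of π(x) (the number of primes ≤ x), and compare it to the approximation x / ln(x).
π(9661) = 1193;  x/ln(x) ≈ 1052.87;  relative error ≈ 11.75%.

Directly count primes up to 9661: π(9661) = 1193. The PNT approximation gives 9661/ln(9661) ≈ 9661/9.17585 ≈ 1052.87. Relative error (π(x) − x/ln(x)) / π(x) ≈ 11.75%; the approximation is known to undercount slightly (Li(x) is a better estimate).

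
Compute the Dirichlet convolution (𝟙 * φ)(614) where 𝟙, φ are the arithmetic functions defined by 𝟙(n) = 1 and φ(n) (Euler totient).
(𝟙 * φ)(614) = 614

Divisors of 614: [1, 2, 307, 614]. For each d | 614:
  d = 1: 𝟙(1) · φ(614/1) = 1 · 306 = 306
  d = 2: 𝟙(2) · φ(614/2) = 1 · 306 = 306
  d = 307: 𝟙(307) · φ(614/307) = 1 · 1 = 1
  d = 614: 𝟙(614) · φ(614/614) = 1 · 1 = 1
Summing: (𝟙 * φ)(614) = 306 + 306 + 1 + 1 = 614.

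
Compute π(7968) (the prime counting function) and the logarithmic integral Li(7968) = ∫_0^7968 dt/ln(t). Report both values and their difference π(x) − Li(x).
π(7968) = 1006;  Li(7968) ≈ 1022.85;  π(x) − Li(x) ≈ -16.85.

Direct count of primes ≤ 7968 gives π(7968) = 1006. Numerical evaluation of the logarithmic integral gives Li(7968) ≈ 1022.85. The difference π(x) − Li(x) ≈ -16.85 is typically negative for small/moderate x (Li(x) overestimates), though Littlewood's theorem shows this sign changes infinitely often.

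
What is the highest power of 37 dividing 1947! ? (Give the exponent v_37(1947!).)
v_37(1947!) = 53

Legendre's formula: v_p(n!) = Σ_{k ≥ 1} ⌊n / p^k⌋. For p = 37, n = 1947, the terms are:
  ⌊1947/37^1⌋ = ⌊1947/37⌋ = 52
  ⌊1947/37^2⌋ = ⌊1947/1369⌋ = 1
(the next term ⌊1947/37^3⌋ = 0, terminating the sum). Summing: v_37(1947!) = 52 + 1 = 53.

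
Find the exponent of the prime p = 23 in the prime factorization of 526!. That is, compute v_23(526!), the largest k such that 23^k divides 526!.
v_23(526!) = 22

Legendre's formula: v_p(n!) = Σ_{k ≥ 1} ⌊n / p^k⌋. For p = 23, n = 526, the terms are:
  ⌊526/23^1⌋ = ⌊526/23⌋ = 22
(the next term ⌊526/23^2⌋ = 0, terminating the sum). Summing: v_23(526!) = 22 = 22.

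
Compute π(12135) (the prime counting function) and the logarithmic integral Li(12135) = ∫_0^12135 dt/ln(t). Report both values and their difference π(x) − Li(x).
π(12135) = 1452;  Li(12135) ≈ 1475.46;  π(x) − Li(x) ≈ -23.46.

Direct count of primes ≤ 12135 gives π(12135) = 1452. Numerical evaluation of the logarithmic integral gives Li(12135) ≈ 1475.46. The difference π(x) − Li(x) ≈ -23.46 is typically negative for small/moderate x (Li(x) overestimates), though Littlewood's theorem shows this sign changes infinitely often.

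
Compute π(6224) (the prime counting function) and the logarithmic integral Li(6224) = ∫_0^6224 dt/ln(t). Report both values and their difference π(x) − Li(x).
π(6224) = 810;  Li(6224) ≈ 826.11;  π(x) − Li(x) ≈ -16.11.

Direct count of primes ≤ 6224 gives π(6224) = 810. Numerical evaluation of the logarithmic integral gives Li(6224) ≈ 826.11. The difference π(x) − Li(x) ≈ -16.11 is typically negative for small/moderate x (Li(x) overestimates), though Littlewood's theorem shows this sign changes infinitely often.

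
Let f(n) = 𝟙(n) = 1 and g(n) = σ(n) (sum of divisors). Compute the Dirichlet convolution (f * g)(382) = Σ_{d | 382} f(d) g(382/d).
(𝟙 * σ)(382) = 772

Divisors of 382: [1, 2, 191, 382]. For each d | 382:
  d = 1: 𝟙(1) · σ(382/1) = 1 · 576 = 576
  d = 2: 𝟙(2) · σ(382/2) = 1 · 192 = 192
  d = 191: 𝟙(191) · σ(382/191) = 1 · 3 = 3
  d = 382: 𝟙(382) · σ(382/382) = 1 · 1 = 1
Summing: (𝟙 * σ)(382) = 576 + 192 + 3 + 1 = 772.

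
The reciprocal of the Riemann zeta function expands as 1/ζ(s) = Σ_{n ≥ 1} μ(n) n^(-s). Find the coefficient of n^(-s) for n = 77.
μ(77) = 1

Factor n = 77 = 7 · 11. μ(n) = 0 if any exponent ≥ 2 (not squarefree); otherwise μ(n) = (−1)^{ω(n)} where ω(n) is the number of distinct prime factors. Applying: μ(77) = 1.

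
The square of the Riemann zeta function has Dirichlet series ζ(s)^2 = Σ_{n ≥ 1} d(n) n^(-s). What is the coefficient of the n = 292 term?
d(292) = 6

ζ(s)^2 = (Σ 1/m^s)(Σ 1/k^s). The coefficient of 1/n^s in the product is the number of ordered pairs (m, k) with mk = n, which equals d(n). For n = 292, divisors are [1, 2, 4, 73, 146, 292], so d(292) = 6.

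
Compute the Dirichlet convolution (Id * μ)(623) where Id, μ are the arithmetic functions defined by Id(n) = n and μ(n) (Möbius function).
(Id * μ)(623) = 528

Divisors of 623: [1, 7, 89, 623]. For each d | 623:
  d = 1: Id(1) · μ(623/1) = 1 · 1 = 1
  d = 7: Id(7) · μ(623/7) = 7 · -1 = -7
  d = 89: Id(89) · μ(623/89) = 89 · -1 = -89
  d = 623: Id(623) · μ(623/623) = 623 · 1 = 623
Summing: (Id * μ)(623) = 1 + -7 + -89 + 623 = 528.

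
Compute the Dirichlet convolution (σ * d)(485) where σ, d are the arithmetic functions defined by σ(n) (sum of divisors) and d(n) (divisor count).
(σ * d)(485) = 800

Divisors of 485: [1, 5, 97, 485]. For each d | 485:
  d = 1: σ(1) · d(485/1) = 1 · 4 = 4
  d = 5: σ(5) · d(485/5) = 6 · 2 = 12
  d = 97: σ(97) · d(485/97) = 98 · 2 = 196
  d = 485: σ(485) · d(485/485) = 588 · 1 = 588
Summing: (σ * d)(485) = 4 + 12 + 196 + 588 = 800.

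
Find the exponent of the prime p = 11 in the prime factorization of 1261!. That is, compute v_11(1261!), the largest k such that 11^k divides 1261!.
v_11(1261!) = 124

Legendre's formula: v_p(n!) = Σ_{k ≥ 1} ⌊n / p^k⌋. For p = 11, n = 1261, the terms are:
  ⌊1261/11^1⌋ = ⌊1261/11⌋ = 114
  ⌊1261/11^2⌋ = ⌊1261/121⌋ = 10
(the next term ⌊1261/11^3⌋ = 0, terminating the sum). Summing: v_11(1261!) = 114 + 10 = 124.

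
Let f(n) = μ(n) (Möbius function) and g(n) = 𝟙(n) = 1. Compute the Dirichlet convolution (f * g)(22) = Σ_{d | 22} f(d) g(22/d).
(μ * 𝟙)(22) = 0

Divisors of 22: [1, 2, 11, 22]. For each d | 22:
  d = 1: μ(1) · 𝟙(22/1) = 1 · 1 = 1
  d = 2: μ(2) · 𝟙(22/2) = -1 · 1 = -1
  d = 11: μ(11) · 𝟙(22/11) = -1 · 1 = -1
  d = 22: μ(22) · 𝟙(22/22) = 1 · 1 = 1
Summing: (μ * 𝟙)(22) = 1 + -1 + -1 + 1 = 0.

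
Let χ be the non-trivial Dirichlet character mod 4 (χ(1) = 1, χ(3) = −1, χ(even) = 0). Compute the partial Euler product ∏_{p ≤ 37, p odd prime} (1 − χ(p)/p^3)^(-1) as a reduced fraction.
∏ = 23039676015771696171729025/23777920687809392849977344

The odd primes p ≤ 37 are [3, 5, 7, 11, 13, 17, 19, 23, 29, 31, 37]. For each, χ(p) = 1 if p ≡ 1 mod 4, χ(p) = −1 if p ≡ 3 mod 4. Taking (1 − χ(p)/p^3)^(-1) = p^3/(p^3 − χ(p)): (1 − (-1)/3^3)^(-1) · (1 − (1)/5^3)^(-1) · (1 − (-1)/7^3)^(-1) · (1 − (-1)/11^3)^(-1) · (1 − (1)/13^3)^(-1) · (1 − (1)/17^3)^(-1) · (1 − (-1)/19^3)^(-1) · (1 − (-1)/23^3)^(-1) · (1 − (1)/29^3)^(-1) · (1 − (-1)/31^3)^(-1) · (1 − (1)/37^3)^(-1) = 23039676015771696171729025/23777920687809392849977344.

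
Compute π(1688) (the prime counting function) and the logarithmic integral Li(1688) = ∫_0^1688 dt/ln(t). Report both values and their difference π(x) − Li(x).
π(1688) = 263;  Li(1688) ≈ 273.31;  π(x) − Li(x) ≈ -10.31.

Direct count of primes ≤ 1688 gives π(1688) = 263. Numerical evaluation of the logarithmic integral gives Li(1688) ≈ 273.31. The difference π(x) − Li(x) ≈ -10.31 is typically negative for small/moderate x (Li(x) overestimates), though Littlewood's theorem shows this sign changes infinitely often.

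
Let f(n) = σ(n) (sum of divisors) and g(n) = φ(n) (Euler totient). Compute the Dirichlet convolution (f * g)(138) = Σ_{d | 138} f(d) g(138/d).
(σ * φ)(138) = 1104

Divisors of 138: [1, 2, 3, 6, 23, 46, 69, 138]. For each d | 138:
  d = 1: σ(1) · φ(138/1) = 1 · 44 = 44
  d = 2: σ(2) · φ(138/2) = 3 · 44 = 132
  d = 3: σ(3) · φ(138/3) = 4 · 22 = 88
  d = 6: σ(6) · φ(138/6) = 12 · 22 = 264
  d = 23: σ(23) · φ(138/23) = 24 · 2 = 48
  d = 46: σ(46) · φ(138/46) = 72 · 2 = 144
  d = 69: σ(69) · φ(138/69) = 96 · 1 = 96
  d = 138: σ(138) · φ(138/138) = 288 · 1 = 288
Summing: (σ * φ)(138) = 44 + 132 + 88 + 264 + 48 + 144 + 96 + 288 = 1104.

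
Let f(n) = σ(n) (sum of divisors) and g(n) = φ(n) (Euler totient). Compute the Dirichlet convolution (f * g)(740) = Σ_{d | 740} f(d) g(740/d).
(σ * φ)(740) = 8880

Divisors of 740: [1, 2, 4, 5, 10, 20, 37, 74, 148, 185, 370, 740]. For each d | 740:
  d = 1: σ(1) · φ(740/1) = 1 · 288 = 288
  d = 2: σ(2) · φ(740/2) = 3 · 144 = 432
  d = 4: σ(4) · φ(740/4) = 7 · 144 = 1008
  d = 5: σ(5) · φ(740/5) = 6 · 72 = 432
  d = 10: σ(10) · φ(740/10) = 18 · 36 = 648
  d = 20: σ(20) · φ(740/20) = 42 · 36 = 1512
  d = 37: σ(37) · φ(740/37) = 38 · 8 = 304
  d = 74: σ(74) · φ(740/74) = 114 · 4 = 456
  d = 148: σ(148) · φ(740/148) = 266 · 4 = 1064
  d = 185: σ(185) · φ(740/185) = 228 · 2 = 456
  d = 370: σ(370) · φ(740/370) = 684 · 1 = 684
  d = 740: σ(740) · φ(740/740) = 1596 · 1 = 1596
Summing: (σ * φ)(740) = 288 + 432 + 1008 + 432 + 648 + 1512 + 304 + 456 + 1064 + 456 + 684 + 1596 = 8880.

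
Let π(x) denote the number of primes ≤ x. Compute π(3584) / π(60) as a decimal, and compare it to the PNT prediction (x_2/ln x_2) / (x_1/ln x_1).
π(3584)/π(60) = 502/17 ≈ 29.5294;  PNT prediction ≈ 29.8829.

π(60) = 17 and π(3584) = 502, so π(3584)/π(60) ≈ 29.5294. The PNT-predicted ratio is (3584/ln(3584)) / (60/ln(60)) ≈ 29.8829. The two agree to within a few percent, as expected.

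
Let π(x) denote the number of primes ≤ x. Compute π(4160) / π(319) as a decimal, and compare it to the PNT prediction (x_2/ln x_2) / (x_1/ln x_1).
π(4160)/π(319) = 573/66 ≈ 8.6818;  PNT prediction ≈ 9.0220.

π(319) = 66 and π(4160) = 573, so π(4160)/π(319) ≈ 8.6818. The PNT-predicted ratio is (4160/ln(4160)) / (319/ln(319)) ≈ 9.0220. The two agree to within a few percent, as expected.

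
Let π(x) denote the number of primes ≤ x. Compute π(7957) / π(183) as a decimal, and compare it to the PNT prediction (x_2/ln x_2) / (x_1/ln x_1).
π(7957)/π(183) = 1005/42 ≈ 23.9286;  PNT prediction ≈ 25.2191.

π(183) = 42 and π(7957) = 1005, so π(7957)/π(183) ≈ 23.9286. The PNT-predicted ratio is (7957/ln(7957)) / (183/ln(183)) ≈ 25.2191. The two agree to within a few percent, as expected.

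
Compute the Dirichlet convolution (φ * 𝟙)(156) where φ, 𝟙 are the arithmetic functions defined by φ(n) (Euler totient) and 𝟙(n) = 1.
(φ * 𝟙)(156) = 156

Divisors of 156: [1, 2, 3, 4, 6, 12, 13, 26, 39, 52, 78, 156]. For each d | 156:
  d = 1: φ(1) · 𝟙(156/1) = 1 · 1 = 1
  d = 2: φ(2) · 𝟙(156/2) = 1 · 1 = 1
  d = 3: φ(3) · 𝟙(156/3) = 2 · 1 = 2
  d = 4: φ(4) · 𝟙(156/4) = 2 · 1 = 2
  d = 6: φ(6) · 𝟙(156/6) = 2 · 1 = 2
  d = 12: φ(12) · 𝟙(156/12) = 4 · 1 = 4
  d = 13: φ(13) · 𝟙(156/13) = 12 · 1 = 12
  d = 26: φ(26) · 𝟙(156/26) = 12 · 1 = 12
  d = 39: φ(39) · 𝟙(156/39) = 24 · 1 = 24
  d = 52: φ(52) · 𝟙(156/52) = 24 · 1 = 24
  d = 78: φ(78) · 𝟙(156/78) = 24 · 1 = 24
  d = 156: φ(156) · 𝟙(156/156) = 48 · 1 = 48
Summing: (φ * 𝟙)(156) = 1 + 1 + 2 + 2 + 2 + 4 + 12 + 12 + 24 + 24 + 24 + 48 = 156.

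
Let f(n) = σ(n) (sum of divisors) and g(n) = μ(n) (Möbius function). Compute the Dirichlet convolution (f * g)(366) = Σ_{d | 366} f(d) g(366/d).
(σ * μ)(366) = 366

Divisors of 366: [1, 2, 3, 6, 61, 122, 183, 366]. For each d | 366:
  d = 1: σ(1) · μ(366/1) = 1 · -1 = -1
  d = 2: σ(2) · μ(366/2) = 3 · 1 = 3
  d = 3: σ(3) · μ(366/3) = 4 · 1 = 4
  d = 6: σ(6) · μ(366/6) = 12 · -1 = -12
  d = 61: σ(61) · μ(366/61) = 62 · 1 = 62
  d = 122: σ(122) · μ(366/122) = 186 · -1 = -186
  d = 183: σ(183) · μ(366/183) = 248 · -1 = -248
  d = 366: σ(366) · μ(366/366) = 744 · 1 = 744
Summing: (σ * μ)(366) = -1 + 3 + 4 + -12 + 62 + -186 + -248 + 744 = 366.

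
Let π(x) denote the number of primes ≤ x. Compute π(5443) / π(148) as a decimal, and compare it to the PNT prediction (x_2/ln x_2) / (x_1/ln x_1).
π(5443)/π(148) = 720/34 ≈ 21.1765;  PNT prediction ≈ 21.3649.

π(148) = 34 and π(5443) = 720, so π(5443)/π(148) ≈ 21.1765. The PNT-predicted ratio is (5443/ln(5443)) / (148/ln(148)) ≈ 21.3649. The two agree to within a few percent, as expected.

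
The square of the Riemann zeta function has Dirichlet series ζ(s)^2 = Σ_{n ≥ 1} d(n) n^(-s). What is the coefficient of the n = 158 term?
d(158) = 4

ζ(s)^2 = (Σ 1/m^s)(Σ 1/k^s). The coefficient of 1/n^s in the product is the number of ordered pairs (m, k) with mk = n, which equals d(n). For n = 158, divisors are [1, 2, 79, 158], so d(158) = 4.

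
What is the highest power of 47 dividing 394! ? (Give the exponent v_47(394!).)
v_47(394!) = 8

Legendre's formula: v_p(n!) = Σ_{k ≥ 1} ⌊n / p^k⌋. For p = 47, n = 394, the terms are:
  ⌊394/47^1⌋ = ⌊394/47⌋ = 8
(the next term ⌊394/47^2⌋ = 0, terminating the sum). Summing: v_47(394!) = 8 = 8.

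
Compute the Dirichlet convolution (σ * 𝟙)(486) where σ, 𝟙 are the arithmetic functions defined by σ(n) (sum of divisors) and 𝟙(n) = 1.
(σ * 𝟙)(486) = 2172

Divisors of 486: [1, 2, 3, 6, 9, 18, 27, 54, 81, 162, 243, 486]. For each d | 486:
  d = 1: σ(1) · 𝟙(486/1) = 1 · 1 = 1
  d = 2: σ(2) · 𝟙(486/2) = 3 · 1 = 3
  d = 3: σ(3) · 𝟙(486/3) = 4 · 1 = 4
  d = 6: σ(6) · 𝟙(486/6) = 12 · 1 = 12
  d = 9: σ(9) · 𝟙(486/9) = 13 · 1 = 13
  d = 18: σ(18) · 𝟙(486/18) = 39 · 1 = 39
  d = 27: σ(27) · 𝟙(486/27) = 40 · 1 = 40
  d = 54: σ(54) · 𝟙(486/54) = 120 · 1 = 120
  d = 81: σ(81) · 𝟙(486/81) = 121 · 1 = 121
  d = 162: σ(162) · 𝟙(486/162) = 363 · 1 = 363
  d = 243: σ(243) · 𝟙(486/243) = 364 · 1 = 364
  d = 486: σ(486) · 𝟙(486/486) = 1092 · 1 = 1092
Summing: (σ * 𝟙)(486) = 1 + 3 + 4 + 12 + 13 + 39 + 40 + 120 + 121 + 363 + 364 + 1092 = 2172.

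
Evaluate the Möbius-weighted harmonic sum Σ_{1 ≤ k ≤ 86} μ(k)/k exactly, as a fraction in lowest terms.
Σ μ(k)/k = -153455160386518164226759349787/89021505229758617118541339330930

Values of μ(k) for 1 ≤ k ≤ 86: μ(1) = 1, μ(2) = -1, μ(3) = -1, μ(5) = -1, μ(6) = 1, μ(7) = -1, μ(10) = 1, μ(11) = -1, μ(13) = -1, μ(14) = 1, μ(15) = 1, μ(17) = -1, μ(19) = -1, μ(21) = 1, μ(22) = 1, μ(23) = -1, μ(26) = 1, μ(29) = -1, μ(30) = -1, μ(31) = -1, μ(33) = 1, μ(34) = 1, μ(35) = 1, μ(37) = -1, μ(38) = 1, μ(39) = 1, μ(41) = -1, μ(42) = -1, μ(43) = -1, μ(46) = 1, μ(47) = -1, μ(51) = 1, μ(53) = -1, μ(55) = 1, μ(57) = 1, μ(58) = 1, μ(59) = -1, μ(61) = -1, μ(62) = 1, μ(65) = 1, μ(66) = -1, μ(67) = -1, μ(69) = 1, μ(70) = -1, μ(71) = -1, μ(73) = -1, μ(74) = 1, μ(77) = 1, μ(78) = -1, μ(79) = -1, μ(82) = 1, μ(83) = -1, μ(85) = 1, μ(86) = 1, with μ = 0 on non-squarefree integers. Summing μ(k)/k for k where μ(k) ≠ 0 gives -153455160386518164226759349787/89021505229758617118541339330930 ≈ -0.0017. (PNT ⟺ this sum → 0 as n → ∞.)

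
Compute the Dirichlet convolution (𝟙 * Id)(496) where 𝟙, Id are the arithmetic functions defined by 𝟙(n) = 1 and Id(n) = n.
(𝟙 * Id)(496) = 992

Divisors of 496: [1, 2, 4, 8, 16, 31, 62, 124, 248, 496]. For each d | 496:
  d = 1: 𝟙(1) · Id(496/1) = 1 · 496 = 496
  d = 2: 𝟙(2) · Id(496/2) = 1 · 248 = 248
  d = 4: 𝟙(4) · Id(496/4) = 1 · 124 = 124
  d = 8: 𝟙(8) · Id(496/8) = 1 · 62 = 62
  d = 16: 𝟙(16) · Id(496/16) = 1 · 31 = 31
  d = 31: 𝟙(31) · Id(496/31) = 1 · 16 = 16
  d = 62: 𝟙(62) · Id(496/62) = 1 · 8 = 8
  d = 124: 𝟙(124) · Id(496/124) = 1 · 4 = 4
  d = 248: 𝟙(248) · Id(496/248) = 1 · 2 = 2
  d = 496: 𝟙(496) · Id(496/496) = 1 · 1 = 1
Summing: (𝟙 * Id)(496) = 496 + 248 + 124 + 62 + 31 + 16 + 8 + 4 + 2 + 1 = 992.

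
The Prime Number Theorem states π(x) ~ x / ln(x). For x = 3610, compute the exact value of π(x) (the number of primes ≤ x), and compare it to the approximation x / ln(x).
π(3610) = 504;  x/ln(x) ≈ 440.70;  relative error ≈ 12.56%.

Directly count primes up to 3610: π(3610) = 504. The PNT approximation gives 3610/ln(3610) ≈ 3610/8.19146 ≈ 440.70. Relative error (π(x) − x/ln(x)) / π(x) ≈ 12.56%; the approximation is known to undercount slightly (Li(x) is a better estimate).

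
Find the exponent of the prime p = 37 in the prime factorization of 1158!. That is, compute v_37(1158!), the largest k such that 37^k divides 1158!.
v_37(1158!) = 31

Legendre's formula: v_p(n!) = Σ_{k ≥ 1} ⌊n / p^k⌋. For p = 37, n = 1158, the terms are:
  ⌊1158/37^1⌋ = ⌊1158/37⌋ = 31
(the next term ⌊1158/37^2⌋ = 0, terminating the sum). Summing: v_37(1158!) = 31 = 31.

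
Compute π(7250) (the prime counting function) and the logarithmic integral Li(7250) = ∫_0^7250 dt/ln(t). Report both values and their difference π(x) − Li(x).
π(7250) = 927;  Li(7250) ≈ 942.51;  π(x) − Li(x) ≈ -15.51.

Direct count of primes ≤ 7250 gives π(7250) = 927. Numerical evaluation of the logarithmic integral gives Li(7250) ≈ 942.51. The difference π(x) − Li(x) ≈ -15.51 is typically negative for small/moderate x (Li(x) overestimates), though Littlewood's theorem shows this sign changes infinitely often.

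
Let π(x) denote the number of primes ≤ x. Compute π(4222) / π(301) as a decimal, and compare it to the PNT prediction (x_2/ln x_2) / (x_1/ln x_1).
π(4222)/π(301) = 578/62 ≈ 9.3226;  PNT prediction ≈ 9.5892.

π(301) = 62 and π(4222) = 578, so π(4222)/π(301) ≈ 9.3226. The PNT-predicted ratio is (4222/ln(4222)) / (301/ln(301)) ≈ 9.5892. The two agree to within a few percent, as expected.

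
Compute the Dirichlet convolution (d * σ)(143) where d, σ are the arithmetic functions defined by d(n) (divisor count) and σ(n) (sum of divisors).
(d * σ)(143) = 224

Divisors of 143: [1, 11, 13, 143]. For each d | 143:
  d = 1: d(1) · σ(143/1) = 1 · 168 = 168
  d = 11: d(11) · σ(143/11) = 2 · 14 = 28
  d = 13: d(13) · σ(143/13) = 2 · 12 = 24
  d = 143: d(143) · σ(143/143) = 4 · 1 = 4
Summing: (d * σ)(143) = 168 + 28 + 24 + 4 = 224.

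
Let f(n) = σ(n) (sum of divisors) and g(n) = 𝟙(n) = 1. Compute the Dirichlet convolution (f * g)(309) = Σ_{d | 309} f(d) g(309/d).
(σ * 𝟙)(309) = 525

Divisors of 309: [1, 3, 103, 309]. For each d | 309:
  d = 1: σ(1) · 𝟙(309/1) = 1 · 1 = 1
  d = 3: σ(3) · 𝟙(309/3) = 4 · 1 = 4
  d = 103: σ(103) · 𝟙(309/103) = 104 · 1 = 104
  d = 309: σ(309) · 𝟙(309/309) = 416 · 1 = 416
Summing: (σ * 𝟙)(309) = 1 + 4 + 104 + 416 = 525.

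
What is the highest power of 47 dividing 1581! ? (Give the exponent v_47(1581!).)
v_47(1581!) = 33

Legendre's formula: v_p(n!) = Σ_{k ≥ 1} ⌊n / p^k⌋. For p = 47, n = 1581, the terms are:
  ⌊1581/47^1⌋ = ⌊1581/47⌋ = 33
(the next term ⌊1581/47^2⌋ = 0, terminating the sum). Summing: v_47(1581!) = 33 = 33.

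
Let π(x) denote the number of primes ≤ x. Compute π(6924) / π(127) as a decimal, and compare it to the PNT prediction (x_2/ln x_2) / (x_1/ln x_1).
π(6924)/π(127) = 890/31 ≈ 28.7097;  PNT prediction ≈ 29.8667.

π(127) = 31 and π(6924) = 890, so π(6924)/π(127) ≈ 28.7097. The PNT-predicted ratio is (6924/ln(6924)) / (127/ln(127)) ≈ 29.8667. The two agree to within a few percent, as expected.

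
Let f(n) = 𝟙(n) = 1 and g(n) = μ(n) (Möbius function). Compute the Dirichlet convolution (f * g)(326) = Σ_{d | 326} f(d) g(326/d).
(𝟙 * μ)(326) = 0

Divisors of 326: [1, 2, 163, 326]. For each d | 326:
  d = 1: 𝟙(1) · μ(326/1) = 1 · 1 = 1
  d = 2: 𝟙(2) · μ(326/2) = 1 · -1 = -1
  d = 163: 𝟙(163) · μ(326/163) = 1 · -1 = -1
  d = 326: 𝟙(326) · μ(326/326) = 1 · 1 = 1
Summing: (𝟙 * μ)(326) = 1 + -1 + -1 + 1 = 0.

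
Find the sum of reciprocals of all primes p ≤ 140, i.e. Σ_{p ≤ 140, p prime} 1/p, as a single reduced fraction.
Σ 1/p = 18825509850919239131453102166593625244431364344421618363/10014646650599190067509233131649940057366334653200433090

π(140) = 34, so the primes ≤ 140 are [2, 3, 5, 7, 11, 13, 17, 19, 23, 29, 31, 37, 41, 43, 47, 53, 59, 61, 67, 71, 73, 79, 83, 89, 97, 101, 103, 107, 109, 113, 127, 131, 137, 139]. Summing 1/p over these primes: 18825509850919239131453102166593625244431364344421618363/10014646650599190067509233131649940057366334653200433090 ≈ 1.8798. Mertens estimate ln ln(140) + 0.2615 ≈ 1.8592.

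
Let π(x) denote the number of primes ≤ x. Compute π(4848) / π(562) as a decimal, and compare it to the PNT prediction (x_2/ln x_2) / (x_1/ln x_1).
π(4848)/π(562) = 650/102 ≈ 6.3725;  PNT prediction ≈ 6.4360.

π(562) = 102 and π(4848) = 650, so π(4848)/π(562) ≈ 6.3725. The PNT-predicted ratio is (4848/ln(4848)) / (562/ln(562)) ≈ 6.4360. The two agree to within a few percent, as expected.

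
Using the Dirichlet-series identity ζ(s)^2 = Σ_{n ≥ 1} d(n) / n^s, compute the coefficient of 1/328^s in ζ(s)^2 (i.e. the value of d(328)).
d(328) = 8

ζ(s)^2 = (Σ 1/m^s)(Σ 1/k^s). The coefficient of 1/n^s in the product is the number of ordered pairs (m, k) with mk = n, which equals d(n). For n = 328, divisors are [1, 2, 4, 8, 41, 82, 164, 328], so d(328) = 8.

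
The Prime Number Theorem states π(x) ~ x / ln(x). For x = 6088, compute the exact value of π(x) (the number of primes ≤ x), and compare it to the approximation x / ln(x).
π(6088) = 793;  x/ln(x) ≈ 698.64;  relative error ≈ 11.90%.

Directly count primes up to 6088: π(6088) = 793. The PNT approximation gives 6088/ln(6088) ≈ 6088/8.71407 ≈ 698.64. Relative error (π(x) − x/ln(x)) / π(x) ≈ 11.90%; the approximation is known to undercount slightly (Li(x) is a better estimate).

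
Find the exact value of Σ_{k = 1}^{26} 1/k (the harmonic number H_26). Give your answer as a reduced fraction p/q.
H_26 = 34395742267/8923714800

Direct summation: H_26 = 1 + 1/2 + ... + 1/26. The least common denominator is lcm(1, ..., 26) = 26771144400; over this denominator the numerator is 26771144400 + 13385572200 + 8923714800 + 6692786100 + 5354228880 + 4461857400 + 3824449200 + 3346393050 + 2974571600 + 2677114440 + 2433740400 + 2230928700 + 2059318800 + 1912224600 + 1784742960 + 1673196525 + 1574773200 + 1487285800 + 1409007600 + 1338557220 + 1274816400 + 1216870200 + 1163962800 + 1115464350 + 1070845776 + 1029659400 = 103187226801, so H_26 = 103187226801/26771144400; reducing by gcd(103187226801, 26771144400) = 3 gives 34395742267/8923714800 ≈ 3.85442. (The PNT-adjacent estimate ln(26) + γ ≈ 3.83531 matches within O(1/n).)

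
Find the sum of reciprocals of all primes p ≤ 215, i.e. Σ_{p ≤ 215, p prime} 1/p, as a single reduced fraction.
Σ 1/p = 3215488142498485484492183158345029261034221047849345857469577412562094716564064084247/1645783550795210387735581011435590727981167322669649249414629852197255934130751870910

π(215) = 47, so the primes ≤ 215 are [2, 3, 5, 7, 11, 13, 17, 19, 23, 29, 31, 37, 41, 43, 47, 53, 59, 61, 67, 71, 73, 79, 83, 89, 97, 101, 103, 107, 109, 113, 127, 131, 137, 139, 149, 151, 157, 163, 167, 173, 179, 181, 191, 193, 197, 199, 211]. Summing 1/p over these primes: 3215488142498485484492183158345029261034221047849345857469577412562094716564064084247/1645783550795210387735581011435590727981167322669649249414629852197255934130751870910 ≈ 1.9538. Mertens estimate ln ln(215) + 0.2615 ≈ 1.9424.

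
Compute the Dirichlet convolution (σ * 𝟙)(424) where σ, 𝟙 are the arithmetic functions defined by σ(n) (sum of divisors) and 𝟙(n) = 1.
(σ * 𝟙)(424) = 1430

Divisors of 424: [1, 2, 4, 8, 53, 106, 212, 424]. For each d | 424:
  d = 1: σ(1) · 𝟙(424/1) = 1 · 1 = 1
  d = 2: σ(2) · 𝟙(424/2) = 3 · 1 = 3
  d = 4: σ(4) · 𝟙(424/4) = 7 · 1 = 7
  d = 8: σ(8) · 𝟙(424/8) = 15 · 1 = 15
  d = 53: σ(53) · 𝟙(424/53) = 54 · 1 = 54
  d = 106: σ(106) · 𝟙(424/106) = 162 · 1 = 162
  d = 212: σ(212) · 𝟙(424/212) = 378 · 1 = 378
  d = 424: σ(424) · 𝟙(424/424) = 810 · 1 = 810
Summing: (σ * 𝟙)(424) = 1 + 3 + 7 + 15 + 54 + 162 + 378 + 810 = 1430.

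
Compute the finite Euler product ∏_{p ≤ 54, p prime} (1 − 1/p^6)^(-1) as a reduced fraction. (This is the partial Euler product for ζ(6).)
∏ = 16399916697843255011967930971578711261087839227653922144798329822985430357794635/16120340632419383592544649060829667066167081196619966516987203957241678930116608

The primes p ≤ 54 are [2, 3, 5, 7, 11, 13, 17, 19, 23, 29, 31, 37, 41, 43, 47, 53]. For each prime, (1 − 1/p^6)^(-1) = p^6 / (p^6 − 1). The product is (1 − 1/2^6)^(-1), (1 − 1/3^6)^(-1), (1 − 1/5^6)^(-1), (1 − 1/7^6)^(-1), (1 − 1/11^6)^(-1), (1 − 1/13^6)^(-1), (1 − 1/17^6)^(-1), (1 − 1/19^6)^(-1), (1 − 1/23^6)^(-1), (1 − 1/29^6)^(-1), (1 − 1/31^6)^(-1), (1 − 1/37^6)^(-1), (1 − 1/41^6)^(-1), (1 − 1/43^6)^(-1), (1 − 1/47^6)^(-1), (1 − 1/53^6)^(-1) = ∏ p^6 / (p^6 − 1) = 16399916697843255011967930971578711261087839227653922144798329822985430357794635/16120340632419383592544649060829667066167081196619966516987203957241678930116608.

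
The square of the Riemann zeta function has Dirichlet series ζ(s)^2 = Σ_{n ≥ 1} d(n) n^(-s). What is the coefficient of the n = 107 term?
d(107) = 2

ζ(s)^2 = (Σ 1/m^s)(Σ 1/k^s). The coefficient of 1/n^s in the product is the number of ordered pairs (m, k) with mk = n, which equals d(n). For n = 107, divisors are [1, 107], so d(107) = 2.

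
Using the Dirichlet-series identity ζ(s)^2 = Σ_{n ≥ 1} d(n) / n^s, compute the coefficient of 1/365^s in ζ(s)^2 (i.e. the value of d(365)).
d(365) = 4

ζ(s)^2 = (Σ 1/m^s)(Σ 1/k^s). The coefficient of 1/n^s in the product is the number of ordered pairs (m, k) with mk = n, which equals d(n). For n = 365, divisors are [1, 5, 73, 365], so d(365) = 4.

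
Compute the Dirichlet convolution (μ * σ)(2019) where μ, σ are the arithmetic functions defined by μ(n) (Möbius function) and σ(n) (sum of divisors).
(μ * σ)(2019) = 2019

Divisors of 2019: [1, 3, 673, 2019]. For each d | 2019:
  d = 1: μ(1) · σ(2019/1) = 1 · 2696 = 2696
  d = 3: μ(3) · σ(2019/3) = -1 · 674 = -674
  d = 673: μ(673) · σ(2019/673) = -1 · 4 = -4
  d = 2019: μ(2019) · σ(2019/2019) = 1 · 1 = 1
Summing: (μ * σ)(2019) = 2696 + -674 + -4 + 1 = 2019.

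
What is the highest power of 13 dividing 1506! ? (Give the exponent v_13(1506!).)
v_13(1506!) = 123

Legendre's formula: v_p(n!) = Σ_{k ≥ 1} ⌊n / p^k⌋. For p = 13, n = 1506, the terms are:
  ⌊1506/13^1⌋ = ⌊1506/13⌋ = 115
  ⌊1506/13^2⌋ = ⌊1506/169⌋ = 8
(the next term ⌊1506/13^3⌋ = 0, terminating the sum). Summing: v_13(1506!) = 115 + 8 = 123.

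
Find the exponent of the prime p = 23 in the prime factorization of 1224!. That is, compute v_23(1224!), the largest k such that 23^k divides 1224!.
v_23(1224!) = 55

Legendre's formula: v_p(n!) = Σ_{k ≥ 1} ⌊n / p^k⌋. For p = 23, n = 1224, the terms are:
  ⌊1224/23^1⌋ = ⌊1224/23⌋ = 53
  ⌊1224/23^2⌋ = ⌊1224/529⌋ = 2
(the next term ⌊1224/23^3⌋ = 0, terminating the sum). Summing: v_23(1224!) = 53 + 2 = 55.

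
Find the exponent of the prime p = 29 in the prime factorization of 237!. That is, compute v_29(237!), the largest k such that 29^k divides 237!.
v_29(237!) = 8

Legendre's formula: v_p(n!) = Σ_{k ≥ 1} ⌊n / p^k⌋. For p = 29, n = 237, the terms are:
  ⌊237/29^1⌋ = ⌊237/29⌋ = 8
(the next term ⌊237/29^2⌋ = 0, terminating the sum). Summing: v_29(237!) = 8 = 8.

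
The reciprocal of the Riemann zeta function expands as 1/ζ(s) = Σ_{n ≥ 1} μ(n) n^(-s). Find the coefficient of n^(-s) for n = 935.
μ(935) = -1

Factor n = 935 = 5 · 11 · 17. μ(n) = 0 if any exponent ≥ 2 (not squarefree); otherwise μ(n) = (−1)^{ω(n)} where ω(n) is the number of distinct prime factors. Applying: μ(935) = -1.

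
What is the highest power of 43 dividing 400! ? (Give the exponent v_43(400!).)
v_43(400!) = 9

Legendre's formula: v_p(n!) = Σ_{k ≥ 1} ⌊n / p^k⌋. For p = 43, n = 400, the terms are:
  ⌊400/43^1⌋ = ⌊400/43⌋ = 9
(the next term ⌊400/43^2⌋ = 0, terminating the sum). Summing: v_43(400!) = 9 = 9.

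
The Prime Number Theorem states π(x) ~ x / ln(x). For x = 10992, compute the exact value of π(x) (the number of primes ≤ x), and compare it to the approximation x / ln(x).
π(10992) = 1334;  x/ln(x) ≈ 1181.31;  relative error ≈ 11.45%.

Directly count primes up to 10992: π(10992) = 1334. The PNT approximation gives 10992/ln(10992) ≈ 10992/9.30492 ≈ 1181.31. Relative error (π(x) − x/ln(x)) / π(x) ≈ 11.45%; the approximation is known to undercount slightly (Li(x) is a better estimate).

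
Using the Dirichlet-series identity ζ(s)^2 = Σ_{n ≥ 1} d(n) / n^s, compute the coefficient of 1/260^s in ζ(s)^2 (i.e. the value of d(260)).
d(260) = 12

ζ(s)^2 = (Σ 1/m^s)(Σ 1/k^s). The coefficient of 1/n^s in the product is the number of ordered pairs (m, k) with mk = n, which equals d(n). For n = 260, divisors are [1, 2, 4, 5, 10, 13, 20, 26, 52, 65, 130, 260], so d(260) = 12.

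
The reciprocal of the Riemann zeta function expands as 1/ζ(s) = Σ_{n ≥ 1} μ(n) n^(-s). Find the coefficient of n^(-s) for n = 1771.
μ(1771) = -1

Factor n = 1771 = 7 · 11 · 23. μ(n) = 0 if any exponent ≥ 2 (not squarefree); otherwise μ(n) = (−1)^{ω(n)} where ω(n) is the number of distinct prime factors. Applying: μ(1771) = -1.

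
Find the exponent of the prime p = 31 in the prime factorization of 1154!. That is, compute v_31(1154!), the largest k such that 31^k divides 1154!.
v_31(1154!) = 38

Legendre's formula: v_p(n!) = Σ_{k ≥ 1} ⌊n / p^k⌋. For p = 31, n = 1154, the terms are:
  ⌊1154/31^1⌋ = ⌊1154/31⌋ = 37
  ⌊1154/31^2⌋ = ⌊1154/961⌋ = 1
(the next term ⌊1154/31^3⌋ = 0, terminating the sum). Summing: v_31(1154!) = 37 + 1 = 38.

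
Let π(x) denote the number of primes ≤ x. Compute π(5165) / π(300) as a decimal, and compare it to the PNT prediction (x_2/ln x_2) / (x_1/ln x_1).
π(5165)/π(300) = 687/62 ≈ 11.0806;  PNT prediction ≈ 11.4859.

π(300) = 62 and π(5165) = 687, so π(5165)/π(300) ≈ 11.0806. The PNT-predicted ratio is (5165/ln(5165)) / (300/ln(300)) ≈ 11.4859. The two agree to within a few percent, as expected.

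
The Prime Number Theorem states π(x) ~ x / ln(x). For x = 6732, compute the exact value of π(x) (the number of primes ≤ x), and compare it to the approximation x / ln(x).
π(6732) = 867;  x/ln(x) ≈ 763.73;  relative error ≈ 11.91%.

Directly count primes up to 6732: π(6732) = 867. The PNT approximation gives 6732/ln(6732) ≈ 6732/8.81463 ≈ 763.73. Relative error (π(x) − x/ln(x)) / π(x) ≈ 11.91%; the approximation is known to undercount slightly (Li(x) is a better estimate).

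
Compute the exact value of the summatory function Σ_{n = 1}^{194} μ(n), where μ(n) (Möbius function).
Σ_{n ≤ 194} μ(n) = -5

Compute μ(n) for each 1 ≤ n ≤ 194: μ(1) = 1, μ(2) = -1, μ(3) = -1, μ(4) = 0, μ(5) = -1, μ(6) = 1, μ(7) = -1, μ(8) = 0, μ(9) = 0, μ(10) = 1, μ(11) = -1, μ(12) = 0, μ(13) = -1, μ(14) = 1, μ(15) = 1, μ(16) = 0, μ(17) = -1, μ(18) = 0, μ(19) = -1, μ(20) = 0, μ(21) = 1, μ(22) = 1, μ(23) = -1, μ(24) = 0, μ(25) = 0, μ(26) = 1, μ(27) = 0, μ(28) = 0, μ(29) = -1, μ(30) = -1, μ(31) = -1, μ(32) = 0, μ(33) = 1, μ(34) = 1, μ(35) = 1, μ(36) = 0, μ(37) = -1, μ(38) = 1, μ(39) = 1, μ(40) = 0, μ(41) = -1, μ(42) = -1, μ(43) = -1, μ(44) = 0, μ(45) = 0, μ(46) = 1, μ(47) = -1, μ(48) = 0, μ(49) = 0, μ(50) = 0, μ(51) = 1, μ(52) = 0, μ(53) = -1, μ(54) = 0, μ(55) = 1, μ(56) = 0, μ(57) = 1, μ(58) = 1, μ(59) = -1, μ(60) = 0, μ(61) = -1, μ(62) = 1, μ(63) = 0, μ(64) = 0, μ(65) = 1, μ(66) = -1, μ(67) = -1, μ(68) = 0, μ(69) = 1, μ(70) = -1, μ(71) = -1, μ(72) = 0, μ(73) = -1, μ(74) = 1, μ(75) = 0, μ(76) = 0, μ(77) = 1, μ(78) = -1, μ(79) = -1, μ(80) = 0, μ(81) = 0, μ(82) = 1, μ(83) = -1, μ(84) = 0, μ(85) = 1, μ(86) = 1, μ(87) = 1, μ(88) = 0, μ(89) = -1, μ(90) = 0, μ(91) = 1, μ(92) = 0, μ(93) = 1, μ(94) = 1, μ(95) = 1, μ(96) = 0, μ(97) = -1, μ(98) = 0, μ(99) = 0, μ(100) = 0, μ(101) = -1, μ(102) = -1, μ(103) = -1, μ(104) = 0, μ(105) = -1, μ(106) = 1, μ(107) = -1, μ(108) = 0, μ(109) = -1, μ(110) = -1, μ(111) = 1, μ(112) = 0, μ(113) = -1, μ(114) = -1, μ(115) = 1, μ(116) = 0, μ(117) = 0, μ(118) = 1, μ(119) = 1, μ(120) = 0, μ(121) = 0, μ(122) = 1, μ(123) = 1, μ(124) = 0, μ(125) = 0, μ(126) = 0, μ(127) = -1, μ(128) = 0, μ(129) = 1, μ(130) = -1, μ(131) = -1, μ(132) = 0, μ(133) = 1, μ(134) = 1, μ(135) = 0, μ(136) = 0, μ(137) = -1, μ(138) = -1, μ(139) = -1, μ(140) = 0, μ(141) = 1, μ(142) = 1, μ(143) = 1, μ(144) = 0, μ(145) = 1, μ(146) = 1, μ(147) = 0, μ(148) = 0, μ(149) = -1, μ(150) = 0, μ(151) = -1, μ(152) = 0, μ(153) = 0, μ(154) = -1, μ(155) = 1, μ(156) = 0, μ(157) = -1, μ(158) = 1, μ(159) = 1, μ(160) = 0, μ(161) = 1, μ(162) = 0, μ(163) = -1, μ(164) = 0, μ(165) = -1, μ(166) = 1, μ(167) = -1, μ(168) = 0, μ(169) = 0, μ(170) = -1, μ(171) = 0, μ(172) = 0, μ(173) = -1, μ(174) = -1, μ(175) = 0, μ(176) = 0, μ(177) = 1, μ(178) = 1, μ(179) = -1, μ(180) = 0, μ(181) = -1, μ(182) = -1, μ(183) = 1, μ(184) = 0, μ(185) = 1, μ(186) = -1, μ(187) = 1, μ(188) = 0, μ(189) = 0, μ(190) = -1, μ(191) = -1, μ(192) = 0, μ(193) = -1, μ(194) = 1. Summing all 194 values: -5. (Mertens function M(x) = Σ_{n ≤ x} μ(n); on average M(x) should be small (PNT ⟺ M(x) = o(x)).)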